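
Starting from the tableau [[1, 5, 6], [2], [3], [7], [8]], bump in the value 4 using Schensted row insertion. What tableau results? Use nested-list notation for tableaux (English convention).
In row 1, 4 replaces 5 (the leftmost entry greater than 4); 5 is bumped to row 2. 5 is appended to row 2. The new tableau is [[1, 4, 6], [2, 5], [3], [7], [8]].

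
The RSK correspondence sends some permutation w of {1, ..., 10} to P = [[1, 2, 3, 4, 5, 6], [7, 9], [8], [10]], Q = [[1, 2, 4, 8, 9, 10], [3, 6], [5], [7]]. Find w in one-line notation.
1 10 8 9 2 7 3 4 5 6

Reverse the RSK construction: for i from n down to 1, find the cell of Q containing i, remove the entry at that cell from P, and reverse-bump it up through P; the value ejected from row 1 is w(i).

Step i=10: Q has 10 at row 1, column 6; remove that cell from P, ejecting 6. So w(10) = 6. P is now [[1, 2, 3, 4, 5], [7, 9], [8], [10]].
Step i=9: Q has 9 at row 1, column 5; remove that cell from P, ejecting 5. So w(9) = 5. P is now [[1, 2, 3, 4], [7, 9], [8], [10]].
Step i=8: Q has 8 at row 1, column 4; remove that cell from P, ejecting 4. So w(8) = 4. P is now [[1, 2, 3], [7, 9], [8], [10]].
Step i=7: Q has 7 at row 4, column 1; remove 10 from row 4 of P and reverse-bump: 10 enters row 3 and ejects 8; 8 enters row 2 and ejects 7; 7 enters row 1 and ejects 3. So w(7) = 3. P is now [[1, 2, 7], [8, 9], [10]].
Step i=6: Q has 6 at row 2, column 2; remove 9 from row 2 of P and reverse-bump: 9 enters row 1 and ejects 7. So w(6) = 7. P is now [[1, 2, 9], [8], [10]].
Step i=5: Q has 5 at row 3, column 1; remove 10 from row 3 of P and reverse-bump: 10 enters row 2 and ejects 8; 8 enters row 1 and ejects 2. So w(5) = 2. P is now [[1, 8, 9], [10]].
Step i=4: Q has 4 at row 1, column 3; remove that cell from P, ejecting 9. So w(4) = 9. P is now [[1, 8], [10]].
Step i=3: Q has 3 at row 2, column 1; remove 10 from row 2 of P and reverse-bump: 10 enters row 1 and ejects 8. So w(3) = 8. P is now [[1, 10]].
Step i=2: Q has 2 at row 1, column 2; remove that cell from P, ejecting 10. So w(2) = 10. P is now [[1]].
Step i=1: Q has 1 at row 1, column 1; remove that cell from P, ejecting 1. So w(1) = 1. P is now [].

So w = 1 10 8 9 2 7 3 4 5 6.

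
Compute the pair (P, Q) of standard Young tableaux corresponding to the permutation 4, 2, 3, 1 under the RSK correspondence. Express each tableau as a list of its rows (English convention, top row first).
Insert each entry of the permutation into P by Schensted row insertion, recording in Q the position of each new cell.

After inserting 4: P = [[4]].
After inserting 2: P = [[2], [4]].
After inserting 3: P = [[2, 3], [4]].
After inserting 1: P = [[1, 3], [2], [4]].

So P = [[1, 3], [2], [4]], Q = [[1, 3], [2], [4]].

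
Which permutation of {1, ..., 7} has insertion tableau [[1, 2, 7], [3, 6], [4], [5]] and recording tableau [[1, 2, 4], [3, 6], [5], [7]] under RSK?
5 6 4 7 1 3 2

Reverse the RSK construction: for i from n down to 1, find the cell of Q containing i, remove the entry at that cell from P, and reverse-bump it up through P; the value ejected from row 1 is w(i).

Step i=7: Q has 7 at row 4, column 1; remove 5 from row 4 of P and reverse-bump: 5 enters row 3 and ejects 4; 4 enters row 2 and ejects 3; 3 enters row 1 and ejects 2. So w(7) = 2. P is now [[1, 3, 7], [4, 6], [5]].
Step i=6: Q has 6 at row 2, column 2; remove 6 from row 2 of P and reverse-bump: 6 enters row 1 and ejects 3. So w(6) = 3. P is now [[1, 6, 7], [4], [5]].
Step i=5: Q has 5 at row 3, column 1; remove 5 from row 3 of P and reverse-bump: 5 enters row 2 and ejects 4; 4 enters row 1 and ejects 1. So w(5) = 1. P is now [[4, 6, 7], [5]].
Step i=4: Q has 4 at row 1, column 3; remove that cell from P, ejecting 7. So w(4) = 7. P is now [[4, 6], [5]].
Step i=3: Q has 3 at row 2, column 1; remove 5 from row 2 of P and reverse-bump: 5 enters row 1 and ejects 4. So w(3) = 4. P is now [[5, 6]].
Step i=2: Q has 2 at row 1, column 2; remove that cell from P, ejecting 6. So w(2) = 6. P is now [[5]].
Step i=1: Q has 1 at row 1, column 1; remove that cell from P, ejecting 5. So w(1) = 5. P is now [].

So w = 5 6 4 7 1 3 2.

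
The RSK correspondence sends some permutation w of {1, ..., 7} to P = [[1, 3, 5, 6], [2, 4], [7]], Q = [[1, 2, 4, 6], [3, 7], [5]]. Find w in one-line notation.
Reverse the RSK construction: for i from n down to 1, find the cell of Q containing i, remove the entry at that cell from P, and reverse-bump it up through P; the value ejected from row 1 is w(i).

Step i=7: Q has 7 at row 2, column 2; remove 4 from row 2 of P and reverse-bump: 4 enters row 1 and ejects 3. So w(7) = 3. P is now [[1, 4, 5, 6], [2], [7]].
Step i=6: Q has 6 at row 1, column 4; remove that cell from P, ejecting 6. So w(6) = 6. P is now [[1, 4, 5], [2], [7]].
Step i=5: Q has 5 at row 3, column 1; remove 7 from row 3 of P and reverse-bump: 7 enters row 2 and ejects 2; 2 enters row 1 and ejects 1. So w(5) = 1. P is now [[2, 4, 5], [7]].
Step i=4: Q has 4 at row 1, column 3; remove that cell from P, ejecting 5. So w(4) = 5. P is now [[2, 4], [7]].
Step i=3: Q has 3 at row 2, column 1; remove 7 from row 2 of P and reverse-bump: 7 enters row 1 and ejects 4. So w(3) = 4. P is now [[2, 7]].
Step i=2: Q has 2 at row 1, column 2; remove that cell from P, ejecting 7. So w(2) = 7. P is now [[2]].
Step i=1: Q has 1 at row 1, column 1; remove that cell from P, ejecting 2. So w(1) = 2. P is now [].

So w = 2 7 4 5 1 6 3.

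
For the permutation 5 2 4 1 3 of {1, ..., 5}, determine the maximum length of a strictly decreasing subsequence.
3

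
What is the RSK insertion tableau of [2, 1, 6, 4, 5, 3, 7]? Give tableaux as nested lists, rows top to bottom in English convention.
P = [[1, 3, 5, 7], [2, 4], [6]]

Insert 2: appended to row 1. P = [[2]].
Insert 1: 1 bumps 2 from row 1; 2 starts row 2. P = [[1], [2]].
Insert 6: appended to row 1. P = [[1, 6], [2]].
Insert 4: 4 bumps 6 from row 1; 6 appends to row 2. P = [[1, 4], [2, 6]].
Insert 5: appended to row 1. P = [[1, 4, 5], [2, 6]].
Insert 3: 3 bumps 4 from row 1; 4 bumps 6 from row 2; 6 starts row 3. P = [[1, 3, 5], [2, 4], [6]].
Insert 7: appended to row 1. P = [[1, 3, 5, 7], [2, 4], [6]].

So P = [[1, 3, 5, 7], [2, 4], [6]].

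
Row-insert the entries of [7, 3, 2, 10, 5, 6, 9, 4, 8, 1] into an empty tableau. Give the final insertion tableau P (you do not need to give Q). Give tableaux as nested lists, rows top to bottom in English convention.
P = [[1, 4, 6, 8], [2, 5, 9], [3, 10], [7]]

Insert 7: appended to row 1. P = [[7]].
Insert 3: 3 bumps 7 from row 1; 7 starts row 2. P = [[3], [7]].
Insert 2: 2 bumps 3 from row 1; 3 bumps 7 from row 2; 7 starts row 3. P = [[2], [3], [7]].
Insert 10: appended to row 1. P = [[2, 10], [3], [7]].
Insert 5: 5 bumps 10 from row 1; 10 appends to row 2. P = [[2, 5], [3, 10], [7]].
Insert 6: appended to row 1. P = [[2, 5, 6], [3, 10], [7]].
Insert 9: appended to row 1. P = [[2, 5, 6, 9], [3, 10], [7]].
Insert 4: 4 bumps 5 from row 1; 5 bumps 10 from row 2; 10 appends to row 3. P = [[2, 4, 6, 9], [3, 5], [7, 10]].
Insert 8: 8 bumps 9 from row 1; 9 appends to row 2. P = [[2, 4, 6, 8], [3, 5, 9], [7, 10]].
Insert 1: 1 bumps 2 from row 1; 2 bumps 3 from row 2; 3 bumps 7 from row 3; 7 starts row 4. P = [[1, 4, 6, 8], [2, 5, 9], [3, 10], [7]].

So P = [[1, 4, 6, 8], [2, 5, 9], [3, 10], [7]].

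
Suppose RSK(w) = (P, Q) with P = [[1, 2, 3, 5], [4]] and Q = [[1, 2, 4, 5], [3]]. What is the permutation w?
Reverse the RSK construction: for i from n down to 1, find the cell of Q containing i, remove the entry at that cell from P, and reverse-bump it up through P; the value ejected from row 1 is w(i).

Step i=5: Q has 5 at row 1, column 4; remove that cell from P, ejecting 5. So w(5) = 5. P is now [[1, 2, 3], [4]].
Step i=4: Q has 4 at row 1, column 3; remove that cell from P, ejecting 3. So w(4) = 3. P is now [[1, 2], [4]].
Step i=3: Q has 3 at row 2, column 1; remove 4 from row 2 of P and reverse-bump: 4 enters row 1 and ejects 2. So w(3) = 2. P is now [[1, 4]].
Step i=2: Q has 2 at row 1, column 2; remove that cell from P, ejecting 4. So w(2) = 4. P is now [[1]].
Step i=1: Q has 1 at row 1, column 1; remove that cell from P, ejecting 1. So w(1) = 1. P is now [].

So w = 1 4 2 3 5.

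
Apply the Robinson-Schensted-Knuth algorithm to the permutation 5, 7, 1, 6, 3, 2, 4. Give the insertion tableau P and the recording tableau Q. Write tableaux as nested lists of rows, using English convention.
Insert each entry of the permutation into P by Schensted row insertion, recording in Q the position of each new cell.

Insert 5: appended to row 1. P = [[5]].
Insert 7: appended to row 1. P = [[5, 7]].
Insert 1: 1 bumps 5 from row 1; 5 starts row 2. P = [[1, 7], [5]].
Insert 6: 6 bumps 7 from row 1; 7 appends to row 2. P = [[1, 6], [5, 7]].
Insert 3: 3 bumps 6 from row 1; 6 bumps 7 from row 2; 7 starts row 3. P = [[1, 3], [5, 6], [7]].
Insert 2: 2 bumps 3 from row 1; 3 bumps 5 from row 2; 5 bumps 7 from row 3; 7 starts row 4. P = [[1, 2], [3, 6], [5], [7]].
Insert 4: appended to row 1. P = [[1, 2, 4], [3, 6], [5], [7]].

So P = [[1, 2, 4], [3, 6], [5], [7]], Q = [[1, 2, 7], [3, 4], [5], [6]].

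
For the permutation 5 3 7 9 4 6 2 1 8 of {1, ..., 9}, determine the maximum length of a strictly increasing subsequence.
4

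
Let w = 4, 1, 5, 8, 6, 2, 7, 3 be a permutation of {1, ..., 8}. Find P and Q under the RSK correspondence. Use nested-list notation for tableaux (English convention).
Insert each entry of the permutation into P by Schensted row insertion, recording in Q the position of each new cell.

Insert 4: appended to row 1. P = [[4]].
Insert 1: 1 bumps 4 from row 1; 4 starts row 2. P = [[1], [4]].
Insert 5: appended to row 1. P = [[1, 5], [4]].
Insert 8: appended to row 1. P = [[1, 5, 8], [4]].
Insert 6: 6 bumps 8 from row 1; 8 appends to row 2. P = [[1, 5, 6], [4, 8]].
Insert 2: 2 bumps 5 from row 1; 5 bumps 8 from row 2; 8 starts row 3. P = [[1, 2, 6], [4, 5], [8]].
Insert 7: appended to row 1. P = [[1, 2, 6, 7], [4, 5], [8]].
Insert 3: 3 bumps 6 from row 1; 6 appends to row 2. P = [[1, 2, 3, 7], [4, 5, 6], [8]].

So P = [[1, 2, 3, 7], [4, 5, 6], [8]], Q = [[1, 3, 4, 7], [2, 5, 8], [6]].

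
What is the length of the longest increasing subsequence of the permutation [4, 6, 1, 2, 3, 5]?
4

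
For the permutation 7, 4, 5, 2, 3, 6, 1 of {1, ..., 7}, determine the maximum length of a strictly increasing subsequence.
3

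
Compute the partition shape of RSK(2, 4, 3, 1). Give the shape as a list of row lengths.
Row-insert each entry into an empty tableau.

After inserting 2: P = [[2]].
After inserting 4: P = [[2, 4]].
After inserting 3: P = [[2, 3], [4]].
After inserting 1: P = [[1, 3], [2], [4]].

The final insertion tableau P = [[1, 3], [2], [4]] has shape [2, 1, 1].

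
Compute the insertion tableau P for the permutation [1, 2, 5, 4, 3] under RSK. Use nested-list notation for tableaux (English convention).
P = [[1, 2, 3], [4], [5]]

Insert 1: appended to row 1. P = [[1]].
Insert 2: appended to row 1. P = [[1, 2]].
Insert 5: appended to row 1. P = [[1, 2, 5]].
Insert 4: 4 bumps 5 from row 1; 5 starts row 2. P = [[1, 2, 4], [5]].
Insert 3: 3 bumps 4 from row 1; 4 bumps 5 from row 2; 5 starts row 3. P = [[1, 2, 3], [4], [5]].

So P = [[1, 2, 3], [4], [5]].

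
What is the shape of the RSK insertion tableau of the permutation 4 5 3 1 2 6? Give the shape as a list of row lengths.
[3, 2, 1]

Row-insert each entry into an empty tableau.

After inserting 4: P = [[4]].
After inserting 5: P = [[4, 5]].
After inserting 3: P = [[3, 5], [4]].
After inserting 1: P = [[1, 5], [3], [4]].
After inserting 2: P = [[1, 2], [3, 5], [4]].
After inserting 6: P = [[1, 2, 6], [3, 5], [4]].

The final insertion tableau P = [[1, 2, 6], [3, 5], [4]] has shape [3, 2, 1].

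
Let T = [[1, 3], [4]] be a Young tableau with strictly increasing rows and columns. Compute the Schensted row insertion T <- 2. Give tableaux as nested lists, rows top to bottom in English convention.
In row 1, 2 replaces 3 (the leftmost entry greater than 2); 3 is bumped to row 2. In row 2, 3 replaces 4 (the leftmost entry greater than 3); 4 is bumped to row 3. 4 starts a new row 3. The new tableau is [[1, 2], [3], [4]].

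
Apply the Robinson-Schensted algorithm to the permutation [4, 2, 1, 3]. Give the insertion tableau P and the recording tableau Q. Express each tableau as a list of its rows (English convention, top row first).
P = [[1, 3], [2], [4]], Q = [[1, 4], [2], [3]]

Insert each entry of the permutation into P by Schensted row insertion, recording in Q the position of each new cell.

Insert 4: appended to row 1. P = [[4]].
Insert 2: 2 bumps 4 from row 1; 4 starts row 2. P = [[2], [4]].
Insert 1: 1 bumps 2 from row 1; 2 bumps 4 from row 2; 4 starts row 3. P = [[1], [2], [4]].
Insert 3: appended to row 1. P = [[1, 3], [2], [4]].

So P = [[1, 3], [2], [4]], Q = [[1, 4], [2], [3]].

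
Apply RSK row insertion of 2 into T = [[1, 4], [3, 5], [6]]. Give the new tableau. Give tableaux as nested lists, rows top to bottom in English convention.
In row 1, 2 replaces 4 (the leftmost entry greater than 2); 4 is bumped to row 2. In row 2, 4 replaces 5 (the leftmost entry greater than 4); 5 is bumped to row 3. In row 3, 5 replaces 6 (the leftmost entry greater than 5); 6 is bumped to row 4. 6 starts a new row 4. The new tableau is [[1, 2], [3, 4], [5], [6]].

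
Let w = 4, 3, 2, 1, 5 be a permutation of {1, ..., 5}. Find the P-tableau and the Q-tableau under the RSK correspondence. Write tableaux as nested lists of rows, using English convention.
Insert each entry of the permutation into P by Schensted row insertion, recording in Q the position of each new cell.

After inserting 4: P = [[4]].
After inserting 3: P = [[3], [4]].
After inserting 2: P = [[2], [3], [4]].
After inserting 1: P = [[1], [2], [3], [4]].
After inserting 5: P = [[1, 5], [2], [3], [4]].

So P = [[1, 5], [2], [3], [4]], Q = [[1, 5], [2], [3], [4]].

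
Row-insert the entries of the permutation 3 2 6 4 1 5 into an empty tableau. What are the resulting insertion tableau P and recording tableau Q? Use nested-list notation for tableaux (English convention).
P = [[1, 4, 5], [2, 6], [3]], Q = [[1, 3, 6], [2, 4], [5]]

Insert each entry of the permutation into P by Schensted row insertion, recording in Q the position of each new cell.

Insert 3: appended to row 1. P = [[3]].
Insert 2: 2 bumps 3 from row 1; 3 starts row 2. P = [[2], [3]].
Insert 6: appended to row 1. P = [[2, 6], [3]].
Insert 4: 4 bumps 6 from row 1; 6 appends to row 2. P = [[2, 4], [3, 6]].
Insert 1: 1 bumps 2 from row 1; 2 bumps 3 from row 2; 3 starts row 3. P = [[1, 4], [2, 6], [3]].
Insert 5: appended to row 1. P = [[1, 4, 5], [2, 6], [3]].

So P = [[1, 4, 5], [2, 6], [3]], Q = [[1, 3, 6], [2, 4], [5]].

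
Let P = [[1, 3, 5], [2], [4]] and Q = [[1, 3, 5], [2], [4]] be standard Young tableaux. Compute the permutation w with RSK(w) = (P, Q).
4 2 3 1 5

Reverse the RSK construction: for i from n down to 1, find the cell of Q containing i, remove the entry at that cell from P, and reverse-bump it up through P; the value ejected from row 1 is w(i).

Step i=5: Q has 5 at row 1, column 3; remove that cell from P, ejecting 5. So w(5) = 5. P is now [[1, 3], [2], [4]].
Step i=4: Q has 4 at row 3, column 1; remove 4 from row 3 of P and reverse-bump: 4 enters row 2 and ejects 2; 2 enters row 1 and ejects 1. So w(4) = 1. P is now [[2, 3], [4]].
Step i=3: Q has 3 at row 1, column 2; remove that cell from P, ejecting 3. So w(3) = 3. P is now [[2], [4]].
Step i=2: Q has 2 at row 2, column 1; remove 4 from row 2 of P and reverse-bump: 4 enters row 1 and ejects 2. So w(2) = 2. P is now [[4]].
Step i=1: Q has 1 at row 1, column 1; remove that cell from P, ejecting 4. So w(1) = 4. P is now [].

So w = 4 2 3 1 5.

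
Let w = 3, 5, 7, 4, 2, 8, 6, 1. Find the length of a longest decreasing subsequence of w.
4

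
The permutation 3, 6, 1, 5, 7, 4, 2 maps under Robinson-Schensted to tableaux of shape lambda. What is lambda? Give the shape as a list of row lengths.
[3, 2, 1, 1]

Row-insert each entry into an empty tableau.

After inserting 3: P = [[3]].
After inserting 6: P = [[3, 6]].
After inserting 1: P = [[1, 6], [3]].
After inserting 5: P = [[1, 5], [3, 6]].
After inserting 7: P = [[1, 5, 7], [3, 6]].
After inserting 4: P = [[1, 4, 7], [3, 5], [6]].
After inserting 2: P = [[1, 2, 7], [3, 4], [5], [6]].

The final insertion tableau P = [[1, 2, 7], [3, 4], [5], [6]] has shape [3, 2, 1, 1].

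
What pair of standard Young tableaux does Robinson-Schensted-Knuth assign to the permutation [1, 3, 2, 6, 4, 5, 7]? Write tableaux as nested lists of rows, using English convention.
P = [[1, 2, 4, 5, 7], [3, 6]], Q = [[1, 2, 4, 6, 7], [3, 5]]

Insert each entry of the permutation into P by Schensted row insertion, recording in Q the position of each new cell.

Insert 1: appended to row 1. P = [[1]].
Insert 3: appended to row 1. P = [[1, 3]].
Insert 2: 2 bumps 3 from row 1; 3 starts row 2. P = [[1, 2], [3]].
Insert 6: appended to row 1. P = [[1, 2, 6], [3]].
Insert 4: 4 bumps 6 from row 1; 6 appends to row 2. P = [[1, 2, 4], [3, 6]].
Insert 5: appended to row 1. P = [[1, 2, 4, 5], [3, 6]].
Insert 7: appended to row 1. P = [[1, 2, 4, 5, 7], [3, 6]].

So P = [[1, 2, 4, 5, 7], [3, 6]], Q = [[1, 2, 4, 6, 7], [3, 5]].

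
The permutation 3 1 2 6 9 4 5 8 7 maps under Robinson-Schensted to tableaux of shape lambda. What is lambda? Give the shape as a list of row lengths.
[5, 3, 1]

RSK row insertion gives P = [[1, 2, 4, 5, 7], [3, 6, 8], [9]], which has shape [5, 3, 1].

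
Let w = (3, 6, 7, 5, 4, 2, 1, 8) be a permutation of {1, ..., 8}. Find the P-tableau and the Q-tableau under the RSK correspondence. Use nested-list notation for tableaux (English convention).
P = [[1, 4, 7, 8], [2], [3], [5], [6]], Q = [[1, 2, 3, 8], [4], [5], [6], [7]]

Insert each entry of the permutation into P by Schensted row insertion, recording in Q the position of each new cell.

Insert 3: appended to row 1. P = [[3]].
Insert 6: appended to row 1. P = [[3, 6]].
Insert 7: appended to row 1. P = [[3, 6, 7]].
Insert 5: 5 bumps 6 from row 1; 6 starts row 2. P = [[3, 5, 7], [6]].
Insert 4: 4 bumps 5 from row 1; 5 bumps 6 from row 2; 6 starts row 3. P = [[3, 4, 7], [5], [6]].
Insert 2: 2 bumps 3 from row 1; 3 bumps 5 from row 2; 5 bumps 6 from row 3; 6 starts row 4. P = [[2, 4, 7], [3], [5], [6]].
Insert 1: 1 bumps 2 from row 1; 2 bumps 3 from row 2; 3 bumps 5 from row 3; 5 bumps 6 from row 4; 6 starts row 5. P = [[1, 4, 7], [2], [3], [5], [6]].
Insert 8: appended to row 1. P = [[1, 4, 7, 8], [2], [3], [5], [6]].

So P = [[1, 4, 7, 8], [2], [3], [5], [6]], Q = [[1, 2, 3, 8], [4], [5], [6], [7]].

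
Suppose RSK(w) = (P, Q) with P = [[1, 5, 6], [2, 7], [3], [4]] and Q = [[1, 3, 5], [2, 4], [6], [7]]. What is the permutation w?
4 3 7 5 6 2 1

Reverse the RSK construction: for i from n down to 1, find the cell of Q containing i, remove the entry at that cell from P, and reverse-bump it up through P; the value ejected from row 1 is w(i).

Step i=7: Q has 7 at row 4, column 1; remove 4 from row 4 of P and reverse-bump: 4 enters row 3 and ejects 3; 3 enters row 2 and ejects 2; 2 enters row 1 and ejects 1. So w(7) = 1. P is now [[2, 5, 6], [3, 7], [4]].
Step i=6: Q has 6 at row 3, column 1; remove 4 from row 3 of P and reverse-bump: 4 enters row 2 and ejects 3; 3 enters row 1 and ejects 2. So w(6) = 2. P is now [[3, 5, 6], [4, 7]].
Step i=5: Q has 5 at row 1, column 3; remove that cell from P, ejecting 6. So w(5) = 6. P is now [[3, 5], [4, 7]].
Step i=4: Q has 4 at row 2, column 2; remove 7 from row 2 of P and reverse-bump: 7 enters row 1 and ejects 5. So w(4) = 5. P is now [[3, 7], [4]].
Step i=3: Q has 3 at row 1, column 2; remove that cell from P, ejecting 7. So w(3) = 7. P is now [[3], [4]].
Step i=2: Q has 2 at row 2, column 1; remove 4 from row 2 of P and reverse-bump: 4 enters row 1 and ejects 3. So w(2) = 3. P is now [[4]].
Step i=1: Q has 1 at row 1, column 1; remove that cell from P, ejecting 4. So w(1) = 4. P is now [].

So w = 4 3 7 5 6 2 1.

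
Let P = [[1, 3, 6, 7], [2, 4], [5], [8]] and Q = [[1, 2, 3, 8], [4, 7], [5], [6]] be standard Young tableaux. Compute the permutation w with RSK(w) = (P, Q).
2 5 8 6 4 1 3 7

Reverse the RSK construction: for i from n down to 1, find the cell of Q containing i, remove the entry at that cell from P, and reverse-bump it up through P; the value ejected from row 1 is w(i).

Step i=8: Q has 8 at row 1, column 4; remove that cell from P, ejecting 7. So w(8) = 7. P is now [[1, 3, 6], [2, 4], [5], [8]].
Step i=7: Q has 7 at row 2, column 2; remove 4 from row 2 of P and reverse-bump: 4 enters row 1 and ejects 3. So w(7) = 3. P is now [[1, 4, 6], [2], [5], [8]].
Step i=6: Q has 6 at row 4, column 1; remove 8 from row 4 of P and reverse-bump: 8 enters row 3 and ejects 5; 5 enters row 2 and ejects 2; 2 enters row 1 and ejects 1. So w(6) = 1. P is now [[2, 4, 6], [5], [8]].
Step i=5: Q has 5 at row 3, column 1; remove 8 from row 3 of P and reverse-bump: 8 enters row 2 and ejects 5; 5 enters row 1 and ejects 4. So w(5) = 4. P is now [[2, 5, 6], [8]].
Step i=4: Q has 4 at row 2, column 1; remove 8 from row 2 of P and reverse-bump: 8 enters row 1 and ejects 6. So w(4) = 6. P is now [[2, 5, 8]].
Step i=3: Q has 3 at row 1, column 3; remove that cell from P, ejecting 8. So w(3) = 8. P is now [[2, 5]].
Step i=2: Q has 2 at row 1, column 2; remove that cell from P, ejecting 5. So w(2) = 5. P is now [[2]].
Step i=1: Q has 1 at row 1, column 1; remove that cell from P, ejecting 2. So w(1) = 2. P is now [].

So w = 2 5 8 6 4 1 3 7.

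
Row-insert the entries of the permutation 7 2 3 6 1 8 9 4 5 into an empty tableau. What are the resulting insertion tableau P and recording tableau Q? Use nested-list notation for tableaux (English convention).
Insert each entry of the permutation into P by Schensted row insertion, recording in Q the position of each new cell.

Insert 7: appended to row 1. P = [[7]].
Insert 2: 2 bumps 7 from row 1; 7 starts row 2. P = [[2], [7]].
Insert 3: appended to row 1. P = [[2, 3], [7]].
Insert 6: appended to row 1. P = [[2, 3, 6], [7]].
Insert 1: 1 bumps 2 from row 1; 2 bumps 7 from row 2; 7 starts row 3. P = [[1, 3, 6], [2], [7]].
Insert 8: appended to row 1. P = [[1, 3, 6, 8], [2], [7]].
Insert 9: appended to row 1. P = [[1, 3, 6, 8, 9], [2], [7]].
Insert 4: 4 bumps 6 from row 1; 6 appends to row 2. P = [[1, 3, 4, 8, 9], [2, 6], [7]].
Insert 5: 5 bumps 8 from row 1; 8 appends to row 2. P = [[1, 3, 4, 5, 9], [2, 6, 8], [7]].

So P = [[1, 3, 4, 5, 9], [2, 6, 8], [7]], Q = [[1, 3, 4, 6, 7], [2, 8, 9], [5]].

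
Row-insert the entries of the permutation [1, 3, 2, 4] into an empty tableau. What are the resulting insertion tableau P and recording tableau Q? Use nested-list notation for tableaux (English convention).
P = [[1, 2, 4], [3]], Q = [[1, 2, 4], [3]]

Insert each entry of the permutation into P by Schensted row insertion, recording in Q the position of each new cell.

Insert 1: appended to row 1. P = [[1]].
Insert 3: appended to row 1. P = [[1, 3]].
Insert 2: 2 bumps 3 from row 1; 3 starts row 2. P = [[1, 2], [3]].
Insert 4: appended to row 1. P = [[1, 2, 4], [3]].

So P = [[1, 2, 4], [3]], Q = [[1, 2, 4], [3]].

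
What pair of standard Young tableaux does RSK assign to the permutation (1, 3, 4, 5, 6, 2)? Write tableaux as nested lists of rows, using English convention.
Insert each entry of the permutation into P by Schensted row insertion, recording in Q the position of each new cell.

After inserting 1: P = [[1]].
After inserting 3: P = [[1, 3]].
After inserting 4: P = [[1, 3, 4]].
After inserting 5: P = [[1, 3, 4, 5]].
After inserting 6: P = [[1, 3, 4, 5, 6]].
After inserting 2: P = [[1, 2, 4, 5, 6], [3]].

So P = [[1, 2, 4, 5, 6], [3]], Q = [[1, 2, 3, 4, 5], [6]].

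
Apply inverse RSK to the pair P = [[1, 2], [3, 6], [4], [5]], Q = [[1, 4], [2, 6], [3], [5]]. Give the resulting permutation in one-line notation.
Reverse the RSK construction: for i from n down to 1, find the cell of Q containing i, remove the entry at that cell from P, and reverse-bump it up through P; the value ejected from row 1 is w(i).

Step i=6: Q has 6 at row 2, column 2; remove 6 from row 2 of P and reverse-bump: 6 enters row 1 and ejects 2. So w(6) = 2. P is now [[1, 6], [3], [4], [5]].
Step i=5: Q has 5 at row 4, column 1; remove 5 from row 4 of P and reverse-bump: 5 enters row 3 and ejects 4; 4 enters row 2 and ejects 3; 3 enters row 1 and ejects 1. So w(5) = 1. P is now [[3, 6], [4], [5]].
Step i=4: Q has 4 at row 1, column 2; remove that cell from P, ejecting 6. So w(4) = 6. P is now [[3], [4], [5]].
Step i=3: Q has 3 at row 3, column 1; remove 5 from row 3 of P and reverse-bump: 5 enters row 2 and ejects 4; 4 enters row 1 and ejects 3. So w(3) = 3. P is now [[4], [5]].
Step i=2: Q has 2 at row 2, column 1; remove 5 from row 2 of P and reverse-bump: 5 enters row 1 and ejects 4. So w(2) = 4. P is now [[5]].
Step i=1: Q has 1 at row 1, column 1; remove that cell from P, ejecting 5. So w(1) = 5. P is now [].

So w = 5 4 3 6 1 2.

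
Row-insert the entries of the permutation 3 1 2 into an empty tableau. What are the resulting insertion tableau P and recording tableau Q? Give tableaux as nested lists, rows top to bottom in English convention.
Insert each entry of the permutation into P by Schensted row insertion, recording in Q the position of each new cell.

Insert 3: appended to row 1. P = [[3]], Q = [[1]].
Insert 1: 1 bumps 3 from row 1; 3 starts row 2. P = [[1], [3]], Q = [[1], [2]].
Insert 2: appended to row 1. P = [[1, 2], [3]], Q = [[1, 3], [2]].

So P = [[1, 2], [3]], Q = [[1, 3], [2]].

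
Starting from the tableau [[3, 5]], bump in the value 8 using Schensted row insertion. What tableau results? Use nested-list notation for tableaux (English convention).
8 is larger than every entry of row 1, so it is appended to row 1. The new tableau is [[3, 5, 8]].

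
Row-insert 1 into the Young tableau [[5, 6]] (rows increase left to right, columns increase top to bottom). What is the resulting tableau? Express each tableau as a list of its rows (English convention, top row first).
In row 1, 1 replaces 5 (the leftmost entry greater than 1); 5 is bumped to row 2. 5 starts a new row 2. The new tableau is [[1, 6], [5]].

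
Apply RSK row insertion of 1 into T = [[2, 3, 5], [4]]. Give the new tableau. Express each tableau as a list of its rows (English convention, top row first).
[[1, 3, 5], [2], [4]]

In row 1, 1 replaces 2 (the leftmost entry greater than 1); 2 is bumped to row 2. In row 2, 2 replaces 4 (the leftmost entry greater than 2); 4 is bumped to row 3. 4 starts a new row 3. The new tableau is [[1, 3, 5], [2], [4]].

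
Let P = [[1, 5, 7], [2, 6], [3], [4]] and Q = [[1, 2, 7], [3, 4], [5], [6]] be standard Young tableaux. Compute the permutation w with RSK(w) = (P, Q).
4 6 3 5 2 1 7

Reverse the RSK construction: for i from n down to 1, find the cell of Q containing i, remove the entry at that cell from P, and reverse-bump it up through P; the value ejected from row 1 is w(i).

Step i=7: Q has 7 at row 1, column 3; remove that cell from P, ejecting 7. So w(7) = 7. P is now [[1, 5], [2, 6], [3], [4]].
Step i=6: Q has 6 at row 4, column 1; remove 4 from row 4 of P and reverse-bump: 4 enters row 3 and ejects 3; 3 enters row 2 and ejects 2; 2 enters row 1 and ejects 1. So w(6) = 1. P is now [[2, 5], [3, 6], [4]].
Step i=5: Q has 5 at row 3, column 1; remove 4 from row 3 of P and reverse-bump: 4 enters row 2 and ejects 3; 3 enters row 1 and ejects 2. So w(5) = 2. P is now [[3, 5], [4, 6]].
Step i=4: Q has 4 at row 2, column 2; remove 6 from row 2 of P and reverse-bump: 6 enters row 1 and ejects 5. So w(4) = 5. P is now [[3, 6], [4]].
Step i=3: Q has 3 at row 2, column 1; remove 4 from row 2 of P and reverse-bump: 4 enters row 1 and ejects 3. So w(3) = 3. P is now [[4, 6]].
Step i=2: Q has 2 at row 1, column 2; remove that cell from P, ejecting 6. So w(2) = 6. P is now [[4]].
Step i=1: Q has 1 at row 1, column 1; remove that cell from P, ejecting 4. So w(1) = 4. P is now [].

So w = 4 6 3 5 2 1 7.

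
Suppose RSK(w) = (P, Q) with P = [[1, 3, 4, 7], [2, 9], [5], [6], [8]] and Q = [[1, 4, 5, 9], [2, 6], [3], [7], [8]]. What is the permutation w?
8 6 2 3 9 5 4 1 7

Reverse RSK: for i = n, n-1, ..., 1, locate i in Q, remove the corresponding corner cell from P, and reverse-bump its entry up through P; the value ejected from row 1 is w(i).

So w = 8 6 2 3 9 5 4 1 7.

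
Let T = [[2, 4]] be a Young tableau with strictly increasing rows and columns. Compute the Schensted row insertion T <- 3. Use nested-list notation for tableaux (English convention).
In row 1, 3 replaces 4 (the leftmost entry greater than 3); 4 is bumped to row 2. 4 starts a new row 2. The new tableau is [[2, 3], [4]].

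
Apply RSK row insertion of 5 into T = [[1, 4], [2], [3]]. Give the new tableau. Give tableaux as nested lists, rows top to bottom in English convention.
5 is larger than every entry of row 1, so it is appended to row 1. The new tableau is [[1, 4, 5], [2], [3]].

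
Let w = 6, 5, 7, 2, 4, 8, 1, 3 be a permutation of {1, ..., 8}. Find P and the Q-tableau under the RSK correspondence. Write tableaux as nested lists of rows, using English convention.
Insert each entry of the permutation into P by Schensted row insertion, recording in Q the position of each new cell.

Insert 6: appended to row 1. P = [[6]].
Insert 5: 5 bumps 6 from row 1; 6 starts row 2. P = [[5], [6]].
Insert 7: appended to row 1. P = [[5, 7], [6]].
Insert 2: 2 bumps 5 from row 1; 5 bumps 6 from row 2; 6 starts row 3. P = [[2, 7], [5], [6]].
Insert 4: 4 bumps 7 from row 1; 7 appends to row 2. P = [[2, 4], [5, 7], [6]].
Insert 8: appended to row 1. P = [[2, 4, 8], [5, 7], [6]].
Insert 1: 1 bumps 2 from row 1; 2 bumps 5 from row 2; 5 bumps 6 from row 3; 6 starts row 4. P = [[1, 4, 8], [2, 7], [5], [6]].
Insert 3: 3 bumps 4 from row 1; 4 bumps 7 from row 2; 7 appends to row 3. P = [[1, 3, 8], [2, 4], [5, 7], [6]].

So P = [[1, 3, 8], [2, 4], [5, 7], [6]], Q = [[1, 3, 6], [2, 5], [4, 8], [7]].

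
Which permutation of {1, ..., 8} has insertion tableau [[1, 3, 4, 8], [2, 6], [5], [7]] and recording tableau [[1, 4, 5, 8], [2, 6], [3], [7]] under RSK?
7 5 2 3 6 4 1 8

Reverse the RSK construction: for i from n down to 1, find the cell of Q containing i, remove the entry at that cell from P, and reverse-bump it up through P; the value ejected from row 1 is w(i).

Step i=8: Q has 8 at row 1, column 4; remove that cell from P, ejecting 8. So w(8) = 8. P is now [[1, 3, 4], [2, 6], [5], [7]].
Step i=7: Q has 7 at row 4, column 1; remove 7 from row 4 of P and reverse-bump: 7 enters row 3 and ejects 5; 5 enters row 2 and ejects 2; 2 enters row 1 and ejects 1. So w(7) = 1. P is now [[2, 3, 4], [5, 6], [7]].
Step i=6: Q has 6 at row 2, column 2; remove 6 from row 2 of P and reverse-bump: 6 enters row 1 and ejects 4. So w(6) = 4. P is now [[2, 3, 6], [5], [7]].
Step i=5: Q has 5 at row 1, column 3; remove that cell from P, ejecting 6. So w(5) = 6. P is now [[2, 3], [5], [7]].
Step i=4: Q has 4 at row 1, column 2; remove that cell from P, ejecting 3. So w(4) = 3. P is now [[2], [5], [7]].
Step i=3: Q has 3 at row 3, column 1; remove 7 from row 3 of P and reverse-bump: 7 enters row 2 and ejects 5; 5 enters row 1 and ejects 2. So w(3) = 2. P is now [[5], [7]].
Step i=2: Q has 2 at row 2, column 1; remove 7 from row 2 of P and reverse-bump: 7 enters row 1 and ejects 5. So w(2) = 5. P is now [[7]].
Step i=1: Q has 1 at row 1, column 1; remove that cell from P, ejecting 7. So w(1) = 7. P is now [].

So w = 7 5 2 3 6 4 1 8.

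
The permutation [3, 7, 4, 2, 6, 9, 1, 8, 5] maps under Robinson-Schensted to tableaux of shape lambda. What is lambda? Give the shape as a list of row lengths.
[4, 2, 2, 1]

RSK row insertion gives P = [[1, 4, 5, 8], [2, 6], [3, 9], [7]], which has shape [4, 2, 2, 1].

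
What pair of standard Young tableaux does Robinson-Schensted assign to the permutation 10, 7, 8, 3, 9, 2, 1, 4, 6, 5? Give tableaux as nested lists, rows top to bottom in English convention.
Insert each entry of the permutation into P by Schensted row insertion, recording in Q the position of each new cell.

Insert 10: appended to row 1. P = [[10]].
Insert 7: 7 bumps 10 from row 1; 10 starts row 2. P = [[7], [10]].
Insert 8: appended to row 1. P = [[7, 8], [10]].
Insert 3: 3 bumps 7 from row 1; 7 bumps 10 from row 2; 10 starts row 3. P = [[3, 8], [7], [10]].
Insert 9: appended to row 1. P = [[3, 8, 9], [7], [10]].
Insert 2: 2 bumps 3 from row 1; 3 bumps 7 from row 2; 7 bumps 10 from row 3; 10 starts row 4. P = [[2, 8, 9], [3], [7], [10]].
Insert 1: 1 bumps 2 from row 1; 2 bumps 3 from row 2; 3 bumps 7 from row 3; 7 bumps 10 from row 4; 10 starts row 5. P = [[1, 8, 9], [2], [3], [7], [10]].
Insert 4: 4 bumps 8 from row 1; 8 appends to row 2. P = [[1, 4, 9], [2, 8], [3], [7], [10]].
Insert 6: 6 bumps 9 from row 1; 9 appends to row 2. P = [[1, 4, 6], [2, 8, 9], [3], [7], [10]].
Insert 5: 5 bumps 6 from row 1; 6 bumps 8 from row 2; 8 appends to row 3. P = [[1, 4, 5], [2, 6, 9], [3, 8], [7], [10]].

So P = [[1, 4, 5], [2, 6, 9], [3, 8], [7], [10]], Q = [[1, 3, 5], [2, 8, 9], [4, 10], [6], [7]].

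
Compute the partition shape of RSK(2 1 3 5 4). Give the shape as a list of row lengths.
[3, 2]

Row-insert each entry into an empty tableau.

After inserting 2: P = [[2]].
After inserting 1: P = [[1], [2]].
After inserting 3: P = [[1, 3], [2]].
After inserting 5: P = [[1, 3, 5], [2]].
After inserting 4: P = [[1, 3, 4], [2, 5]].

The final insertion tableau P = [[1, 3, 4], [2, 5]] has shape [3, 2].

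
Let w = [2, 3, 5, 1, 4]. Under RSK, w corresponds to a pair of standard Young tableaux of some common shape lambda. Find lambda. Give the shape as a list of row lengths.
Row-insert each entry into an empty tableau.

After inserting 2: P = [[2]].
After inserting 3: P = [[2, 3]].
After inserting 5: P = [[2, 3, 5]].
After inserting 1: P = [[1, 3, 5], [2]].
After inserting 4: P = [[1, 3, 4], [2, 5]].

The final insertion tableau P = [[1, 3, 4], [2, 5]] has shape [3, 2].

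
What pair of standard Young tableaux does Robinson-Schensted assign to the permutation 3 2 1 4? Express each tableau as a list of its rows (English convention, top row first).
P = [[1, 4], [2], [3]], Q = [[1, 4], [2], [3]]

Insert each entry of the permutation into P by Schensted row insertion, recording in Q the position of each new cell.

After inserting 3: P = [[3]].
After inserting 2: P = [[2], [3]].
After inserting 1: P = [[1], [2], [3]].
After inserting 4: P = [[1, 4], [2], [3]].

So P = [[1, 4], [2], [3]], Q = [[1, 4], [2], [3]].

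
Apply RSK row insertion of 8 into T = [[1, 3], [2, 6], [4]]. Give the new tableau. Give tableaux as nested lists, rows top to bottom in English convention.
8 is larger than every entry of row 1, so it is appended to row 1. The new tableau is [[1, 3, 8], [2, 6], [4]].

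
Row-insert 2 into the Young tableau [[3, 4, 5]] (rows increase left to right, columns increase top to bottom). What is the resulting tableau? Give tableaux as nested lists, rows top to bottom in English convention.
In row 1, 2 replaces 3 (the leftmost entry greater than 2); 3 is bumped to row 2. 3 starts a new row 2. The new tableau is [[2, 4, 5], [3]].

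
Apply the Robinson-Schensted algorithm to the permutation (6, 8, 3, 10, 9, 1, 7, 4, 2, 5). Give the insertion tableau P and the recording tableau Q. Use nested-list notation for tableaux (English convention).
P = [[1, 2, 5], [3, 4, 9], [6, 7], [8], [10]], Q = [[1, 2, 4], [3, 5, 10], [6, 7], [8], [9]]

Insert each entry of the permutation into P by Schensted row insertion, recording in Q the position of each new cell.

Insert 6: appended to row 1. P = [[6]].
Insert 8: appended to row 1. P = [[6, 8]].
Insert 3: 3 bumps 6 from row 1; 6 starts row 2. P = [[3, 8], [6]].
Insert 10: appended to row 1. P = [[3, 8, 10], [6]].
Insert 9: 9 bumps 10 from row 1; 10 appends to row 2. P = [[3, 8, 9], [6, 10]].
Insert 1: 1 bumps 3 from row 1; 3 bumps 6 from row 2; 6 starts row 3. P = [[1, 8, 9], [3, 10], [6]].
Insert 7: 7 bumps 8 from row 1; 8 bumps 10 from row 2; 10 appends to row 3. P = [[1, 7, 9], [3, 8], [6, 10]].
Insert 4: 4 bumps 7 from row 1; 7 bumps 8 from row 2; 8 bumps 10 from row 3; 10 starts row 4. P = [[1, 4, 9], [3, 7], [6, 8], [10]].
Insert 2: 2 bumps 4 from row 1; 4 bumps 7 from row 2; 7 bumps 8 from row 3; 8 bumps 10 from row 4; 10 starts row 5. P = [[1, 2, 9], [3, 4], [6, 7], [8], [10]].
Insert 5: 5 bumps 9 from row 1; 9 appends to row 2. P = [[1, 2, 5], [3, 4, 9], [6, 7], [8], [10]].

So P = [[1, 2, 5], [3, 4, 9], [6, 7], [8], [10]], Q = [[1, 2, 4], [3, 5, 10], [6, 7], [8], [9]].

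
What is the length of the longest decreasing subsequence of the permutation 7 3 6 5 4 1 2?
5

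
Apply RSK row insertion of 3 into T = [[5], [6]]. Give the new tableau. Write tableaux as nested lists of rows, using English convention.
In row 1, 3 replaces 5 (the leftmost entry greater than 3); 5 is bumped to row 2. In row 2, 5 replaces 6 (the leftmost entry greater than 5); 6 is bumped to row 3. 6 starts a new row 3. The new tableau is [[3], [5], [6]].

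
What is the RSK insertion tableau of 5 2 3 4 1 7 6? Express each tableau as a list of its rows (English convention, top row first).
Insert 5: appended to row 1. P = [[5]].
Insert 2: 2 bumps 5 from row 1; 5 starts row 2. P = [[2], [5]].
Insert 3: appended to row 1. P = [[2, 3], [5]].
Insert 4: appended to row 1. P = [[2, 3, 4], [5]].
Insert 1: 1 bumps 2 from row 1; 2 bumps 5 from row 2; 5 starts row 3. P = [[1, 3, 4], [2], [5]].
Insert 7: appended to row 1. P = [[1, 3, 4, 7], [2], [5]].
Insert 6: 6 bumps 7 from row 1; 7 appends to row 2. P = [[1, 3, 4, 6], [2, 7], [5]].

So P = [[1, 3, 4, 6], [2, 7], [5]].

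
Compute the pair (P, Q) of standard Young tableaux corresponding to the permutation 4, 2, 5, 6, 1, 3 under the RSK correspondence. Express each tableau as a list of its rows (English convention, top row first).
Insert each entry of the permutation into P by Schensted row insertion, recording in Q the position of each new cell.

Insert 4: appended to row 1. P = [[4]], Q = [[1]].
Insert 2: 2 bumps 4 from row 1; 4 starts row 2. P = [[2], [4]], Q = [[1], [2]].
Insert 5: appended to row 1. P = [[2, 5], [4]], Q = [[1, 3], [2]].
Insert 6: appended to row 1. P = [[2, 5, 6], [4]], Q = [[1, 3, 4], [2]].
Insert 1: 1 bumps 2 from row 1; 2 bumps 4 from row 2; 4 starts row 3. P = [[1, 5, 6], [2], [4]], Q = [[1, 3, 4], [2], [5]].
Insert 3: 3 bumps 5 from row 1; 5 appends to row 2. P = [[1, 3, 6], [2, 5], [4]], Q = [[1, 3, 4], [2, 6], [5]].

So P = [[1, 3, 6], [2, 5], [4]], Q = [[1, 3, 4], [2, 6], [5]].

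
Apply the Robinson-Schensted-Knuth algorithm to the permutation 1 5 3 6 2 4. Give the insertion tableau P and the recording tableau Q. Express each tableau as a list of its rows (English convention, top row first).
P = [[1, 2, 4], [3, 6], [5]], Q = [[1, 2, 4], [3, 6], [5]]

Insert each entry of the permutation into P by Schensted row insertion, recording in Q the position of each new cell.

Insert 1: appended to row 1. P = [[1]], Q = [[1]].
Insert 5: appended to row 1. P = [[1, 5]], Q = [[1, 2]].
Insert 3: 3 bumps 5 from row 1; 5 starts row 2. P = [[1, 3], [5]], Q = [[1, 2], [3]].
Insert 6: appended to row 1. P = [[1, 3, 6], [5]], Q = [[1, 2, 4], [3]].
Insert 2: 2 bumps 3 from row 1; 3 bumps 5 from row 2; 5 starts row 3. P = [[1, 2, 6], [3], [5]], Q = [[1, 2, 4], [3], [5]].
Insert 4: 4 bumps 6 from row 1; 6 appends to row 2. P = [[1, 2, 4], [3, 6], [5]], Q = [[1, 2, 4], [3, 6], [5]].

So P = [[1, 2, 4], [3, 6], [5]], Q = [[1, 2, 4], [3, 6], [5]].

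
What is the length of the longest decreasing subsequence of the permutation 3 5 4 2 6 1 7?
4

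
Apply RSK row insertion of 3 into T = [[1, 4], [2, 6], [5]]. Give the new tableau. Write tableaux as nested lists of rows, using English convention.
[[1, 3], [2, 4], [5, 6]]

In row 1, 3 replaces 4 (the leftmost entry greater than 3); 4 is bumped to row 2. In row 2, 4 replaces 6 (the leftmost entry greater than 4); 6 is bumped to row 3. 6 is appended to row 3. The new tableau is [[1, 3], [2, 4], [5, 6]].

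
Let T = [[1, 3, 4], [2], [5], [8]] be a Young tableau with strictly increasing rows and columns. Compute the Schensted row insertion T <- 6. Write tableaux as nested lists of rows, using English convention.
[[1, 3, 4, 6], [2], [5], [8]]

6 is larger than every entry of row 1, so it is appended to row 1. The new tableau is [[1, 3, 4, 6], [2], [5], [8]].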